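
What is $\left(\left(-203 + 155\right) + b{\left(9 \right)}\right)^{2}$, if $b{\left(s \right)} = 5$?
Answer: $1849$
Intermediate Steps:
$\left(\left(-203 + 155\right) + b{\left(9 \right)}\right)^{2} = \left(\left(-203 + 155\right) + 5\right)^{2} = \left(-48 + 5\right)^{2} = \left(-43\right)^{2} = 1849$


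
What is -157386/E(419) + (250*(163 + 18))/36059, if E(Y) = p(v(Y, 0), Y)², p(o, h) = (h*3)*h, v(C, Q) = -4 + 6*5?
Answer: 4184039094148492/3334195224523617 ≈ 1.2549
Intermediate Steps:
v(C, Q) = 26 (v(C, Q) = -4 + 30 = 26)
p(o, h) = 3*h² (p(o, h) = (3*h)*h = 3*h²)
E(Y) = 9*Y⁴ (E(Y) = (3*Y²)² = 9*Y⁴)
-157386/E(419) + (250*(163 + 18))/36059 = -157386/(9*419⁴) + (250*(163 + 18))/36059 = -157386/(9*30821664721) + (250*181)*(1/36059) = -157386/277394982489 + 45250*(1/36059) = -157386*1/277394982489 + 45250/36059 = -52462/92464994163 + 45250/36059 = 4184039094148492/3334195224523617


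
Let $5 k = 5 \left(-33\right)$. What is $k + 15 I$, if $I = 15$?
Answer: $192$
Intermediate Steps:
$k = -33$ ($k = \frac{5 \left(-33\right)}{5} = \frac{1}{5} \left(-165\right) = -33$)
$k + 15 I = -33 + 15 \cdot 15 = -33 + 225 = 192$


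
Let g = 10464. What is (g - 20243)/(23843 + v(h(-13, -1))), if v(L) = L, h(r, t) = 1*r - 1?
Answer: -9779/23829 ≈ -0.41038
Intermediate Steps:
h(r, t) = -1 + r (h(r, t) = r - 1 = -1 + r)
(g - 20243)/(23843 + v(h(-13, -1))) = (10464 - 20243)/(23843 + (-1 - 13)) = -9779/(23843 - 14) = -9779/23829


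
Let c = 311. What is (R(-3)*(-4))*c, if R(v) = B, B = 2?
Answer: -2488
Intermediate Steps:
R(v) = 2
(R(-3)*(-4))*c = (2*(-4))*311 = -8*311 = -2488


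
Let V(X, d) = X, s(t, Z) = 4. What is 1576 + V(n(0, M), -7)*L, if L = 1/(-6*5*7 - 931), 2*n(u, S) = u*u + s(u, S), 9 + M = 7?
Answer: 1798214/1141 ≈ 1576.0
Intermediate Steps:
M = -2 (M = -9 + 7 = -2)
n(u, S) = 2 + u**2/2 (n(u, S) = (u*u + 4)/2 = (u**2 + 4)/2 = (4 + u**2)/2 = 2 + u**2/2)
L = -1/1141 (L = 1/(-30*7 - 931) = 1/(-210 - 931) = 1/(-1141) = -1/1141 ≈ -0.00087642)
1576 + V(n(0, M), -7)*L = 1576 + (2 + (1/2)*0**2)*(-1/1141) = 1576 + (2 + (1/2)*0)*(-1/1141) = 1576 + (2 + 0)*(-1/1141) = 1576 + 2*(-1/1141) = 1576 - 2/1141 = 1798214/1141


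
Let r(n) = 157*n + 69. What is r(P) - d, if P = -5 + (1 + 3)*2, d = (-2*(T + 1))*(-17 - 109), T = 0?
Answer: 288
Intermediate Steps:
d = 252 (d = (-2*(0 + 1))*(-17 - 109) = -2*1*(-126) = -2*(-126) = 252)
P = 3 (P = -5 + 4*2 = -5 + 8 = 3)
r(n) = 69 + 157*n
r(P) - d = (69 + 157*3) - 1*252 = (69 + 471) - 252 = 540 - 252 = 288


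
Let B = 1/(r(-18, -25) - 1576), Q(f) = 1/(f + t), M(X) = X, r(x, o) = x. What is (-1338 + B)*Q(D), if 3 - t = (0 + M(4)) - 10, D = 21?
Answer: -2132773/47820 ≈ -44.600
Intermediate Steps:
t = 9 (t = 3 - ((0 + 4) - 10) = 3 - (4 - 10) = 3 - 1*(-6) = 3 + 6 = 9)
Q(f) = 1/(9 + f) (Q(f) = 1/(f + 9) = 1/(9 + f))
B = -1/1594 (B = 1/(-18 - 1576) = 1/(-1594) = -1/1594 ≈ -0.00062735)
(-1338 + B)*Q(D) = (-1338 - 1/1594)/(9 + 21) = -2132773/1594/30 = -2132773/1594*1/30 = -2132773/47820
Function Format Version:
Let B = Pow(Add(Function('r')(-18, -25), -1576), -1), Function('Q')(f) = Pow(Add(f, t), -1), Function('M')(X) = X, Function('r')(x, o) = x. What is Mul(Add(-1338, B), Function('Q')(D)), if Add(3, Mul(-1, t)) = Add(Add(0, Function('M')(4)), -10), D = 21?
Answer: Rational(-2132773, 47820) ≈ -44.600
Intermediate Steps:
t = 9 (t = Add(3, Mul(-1, Add(Add(0, 4), -10))) = Add(3, Mul(-1, Add(4, -10))) = Add(3, Mul(-1, -6)) = Add(3, 6) = 9)
Function('Q')(f) = Pow(Add(9, f), -1) (Function('Q')(f) = Pow(Add(f, 9), -1) = Pow(Add(9, f), -1))
B = Rational(-1, 1594) (B = Pow(Add(-18, -1576), -1) = Pow(-1594, -1) = Rational(-1, 1594) ≈ -0.00062735)
Mul(Add(-1338, B), Function('Q')(D)) = Mul(Add(-1338, Rational(-1, 1594)), Pow(Add(9, 21), -1)) = Mul(Rational(-2132773, 1594), Pow(30, -1)) = Mul(Rational(-2132773, 1594), Rational(1, 30)) = Rational(-2132773, 47820)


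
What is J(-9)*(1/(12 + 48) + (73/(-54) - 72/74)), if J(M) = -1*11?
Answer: 507287/19980 ≈ 25.390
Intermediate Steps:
J(M) = -11
J(-9)*(1/(12 + 48) + (73/(-54) - 72/74)) = -11*(1/(12 + 48) + (73/(-54) - 72/74)) = -11*(1/60 + (73*(-1/54) - 72*1/74)) = -11*(1/60 + (-73/54 - 36/37)) = -11*(1/60 - 4645/1998) = -11*(-46117/19980) = 507287/19980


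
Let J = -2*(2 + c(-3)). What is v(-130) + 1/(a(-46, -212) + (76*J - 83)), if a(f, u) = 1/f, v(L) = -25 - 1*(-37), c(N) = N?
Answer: 38122/3173 ≈ 12.014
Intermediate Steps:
v(L) = 12 (v(L) = -25 + 37 = 12)
J = 2 (J = -2*(2 - 3) = -2*(-1) = 2)
v(-130) + 1/(a(-46, -212) + (76*J - 83)) = 12 + 1/(1/(-46) + (76*2 - 83)) = 12 + 1/(-1/46 + (152 - 83)) = 12 + 1/(-1/46 + 69) = 12 + 1/(3173/46) = 12 + 46/3173 = 38122/3173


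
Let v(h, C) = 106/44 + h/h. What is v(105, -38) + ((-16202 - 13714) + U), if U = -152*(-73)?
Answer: -413965/22 ≈ -18817.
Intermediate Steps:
v(h, C) = 75/22 (v(h, C) = 106*(1/44) + 1 = 53/22 + 1 = 75/22)
U = 11096
v(105, -38) + ((-16202 - 13714) + U) = 75/22 + ((-16202 - 13714) + 11096) = 75/22 + (-29916 + 11096) = 75/22 - 18820 = -413965/22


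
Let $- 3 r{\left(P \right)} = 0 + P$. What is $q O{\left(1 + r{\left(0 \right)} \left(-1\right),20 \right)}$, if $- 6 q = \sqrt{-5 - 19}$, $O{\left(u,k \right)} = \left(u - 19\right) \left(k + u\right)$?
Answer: $126 i \sqrt{6} \approx 308.64 i$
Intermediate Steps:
$r{\left(P \right)} = - \frac{P}{3}$ ($r{\left(P \right)} = - \frac{0 + P}{3} = - \frac{P}{3}$)
$O{\left(u,k \right)} = \left(-19 + u\right) \left(k + u\right)$
$q = - \frac{i \sqrt{6}}{3}$ ($q = - \frac{\sqrt{-5 - 19}}{6} = - \frac{\sqrt{-24}}{6} = - \frac{2 i \sqrt{6}}{6} = - \frac{i \sqrt{6}}{3} \approx - 0.8165 i$)
$q O{\left(1 + r{\left(0 \right)} \left(-1\right),20 \right)} = - \frac{i \sqrt{6}}{3} \left(\left(1 + \left(- \frac{1}{3}\right) 0 \left(-1\right)\right)^{2} - 380 - 19 \left(1 + \left(- \frac{1}{3}\right) 0 \left(-1\right)\right) + 20 \left(1 + \left(- \frac{1}{3}\right) 0 \left(-1\right)\right)\right) = - \frac{i \sqrt{6}}{3} \left(\left(1 + 0 \left(-1\right)\right)^{2} - 380 - 19 \left(1 + 0 \left(-1\right)\right) + 20 \left(1 + 0 \left(-1\right)\right)\right) = - \frac{i \sqrt{6}}{3} \left(\left(1 + 0\right)^{2} - 380 - 19 \left(1 + 0\right) + 20 \left(1 + 0\right)\right) = - \frac{i \sqrt{6}}{3} \left(1^{2} - 380 - 19 + 20 \cdot 1\right) = - \frac{i \sqrt{6}}{3} \left(1 - 380 - 19 + 20\right) = - \frac{i \sqrt{6}}{3} \left(-378\right) = 126 i \sqrt{6}$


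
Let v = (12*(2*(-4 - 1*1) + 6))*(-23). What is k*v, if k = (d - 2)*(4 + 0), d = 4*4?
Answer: 61824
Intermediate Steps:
d = 16
k = 56 (k = (16 - 2)*(4 + 0) = 14*4 = 56)
v = 1104 (v = (12*(2*(-4 - 1) + 6))*(-23) = (12*(2*(-5) + 6))*(-23) = (12*(-10 + 6))*(-23) = (12*(-4))*(-23) = -48*(-23) = 1104)
k*v = 56*1104 = 61824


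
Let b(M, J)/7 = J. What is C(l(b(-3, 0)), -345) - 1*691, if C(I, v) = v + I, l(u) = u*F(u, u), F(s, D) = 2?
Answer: -1036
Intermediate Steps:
b(M, J) = 7*J
l(u) = 2*u (l(u) = u*2 = 2*u)
C(I, v) = I + v
C(l(b(-3, 0)), -345) - 1*691 = (2*(7*0) - 345) - 1*691 = (2*0 - 345) - 691 = (0 - 345) - 691 = -345 - 691 = -1036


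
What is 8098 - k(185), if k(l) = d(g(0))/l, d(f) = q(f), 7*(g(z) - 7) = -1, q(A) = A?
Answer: 10486862/1295 ≈ 8098.0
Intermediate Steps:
g(z) = 48/7 (g(z) = 7 + (1/7)*(-1) = 7 - 1/7 = 48/7)
d(f) = f
k(l) = 48/(7*l)
8098 - k(185) = 8098 - 48/(7*185) = 8098 - 1*48/1295 = 8098 - 48/1295 = 10486862/1295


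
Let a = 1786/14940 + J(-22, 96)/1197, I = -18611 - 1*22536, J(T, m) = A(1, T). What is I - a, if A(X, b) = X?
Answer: -40880075569/993510 ≈ -41147.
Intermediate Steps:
J(T, m) = 1
I = -41147 (I = -18611 - 22536 = -41147)
a = 119599/993510 (a = 1786/14940 + 1/1197 = 1786*(1/14940) + 1*(1/1197) = 893/7470 + 1/1197 = 119599/993510 ≈ 0.12038)
I - a = -41147 - 1*119599/993510 = -41147 - 119599/993510 = -40880075569/993510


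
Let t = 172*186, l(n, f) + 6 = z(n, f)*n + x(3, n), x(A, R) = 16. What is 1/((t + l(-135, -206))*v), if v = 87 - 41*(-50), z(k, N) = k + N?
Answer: 1/166765069 ≈ 5.9965e-9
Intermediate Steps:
z(k, N) = N + k
l(n, f) = 10 + n*(f + n) (l(n, f) = -6 + ((f + n)*n + 16) = -6 + (n*(f + n) + 16) = -6 + (16 + n*(f + n)) = 10 + n*(f + n))
t = 31992
v = 2137 (v = 87 + 2050 = 2137)
1/((t + l(-135, -206))*v) = 1/(31992 + (10 - 135*(-206 - 135))*2137) = (1/2137)/(31992 + (10 - 135*(-341))) = (1/2137)/(31992 + (10 + 46035)) = (1/2137)/(31992 + 46045) = (1/2137)/78037 = (1/78037)*(1/2137) = 1/166765069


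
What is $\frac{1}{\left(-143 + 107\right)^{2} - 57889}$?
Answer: $- \frac{1}{56593} \approx -1.767 \cdot 10^{-5}$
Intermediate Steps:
$\frac{1}{\left(-143 + 107\right)^{2} - 57889} = \frac{1}{\left(-36\right)^{2} - 57889} = \frac{1}{1296 - 57889} = \frac{1}{-56593} = - \frac{1}{56593}$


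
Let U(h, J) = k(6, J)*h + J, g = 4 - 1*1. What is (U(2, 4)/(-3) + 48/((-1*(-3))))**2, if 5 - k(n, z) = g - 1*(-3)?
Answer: 2116/9 ≈ 235.11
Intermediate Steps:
g = 3 (g = 4 - 1 = 3)
k(n, z) = -1 (k(n, z) = 5 - (3 - 1*(-3)) = 5 - (3 + 3) = 5 - 1*6 = 5 - 6 = -1)
U(h, J) = J - h (U(h, J) = -h + J = J - h)
(U(2, 4)/(-3) + 48/((-1*(-3))))**2 = ((4 - 1*2)/(-3) + 48/((-1*(-3))))**2 = ((4 - 2)*(-1/3) + 48/3)**2 = (2*(-1/3) + 48*(1/3))**2 = (-2/3 + 16)**2 = (46/3)**2 = 2116/9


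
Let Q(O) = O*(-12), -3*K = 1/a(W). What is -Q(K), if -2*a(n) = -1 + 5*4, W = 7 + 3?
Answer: 8/19 ≈ 0.42105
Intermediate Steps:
W = 10
a(n) = -19/2 (a(n) = -(-1 + 5*4)/2 = -(-1 + 20)/2 = -1/2*19 = -19/2)
K = 2/57 (K = -1/(3*(-19/2)) = -1/3*(-2/19) = 2/57 ≈ 0.035088)
Q(O) = -12*O
-Q(K) = -(-12)*2/57 = -1*(-8/19) = 8/19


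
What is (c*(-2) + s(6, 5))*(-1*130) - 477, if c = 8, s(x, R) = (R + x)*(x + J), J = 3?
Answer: -11267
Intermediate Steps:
s(x, R) = (3 + x)*(R + x) (s(x, R) = (R + x)*(x + 3) = (R + x)*(3 + x) = (3 + x)*(R + x))
(c*(-2) + s(6, 5))*(-1*130) - 477 = (8*(-2) + (6**2 + 3*5 + 3*6 + 5*6))*(-1*130) - 477 = (-16 + (36 + 15 + 18 + 30))*(-130) - 477 = (-16 + 99)*(-130) - 477 = 83*(-130) - 477 = -10790 - 477 = -11267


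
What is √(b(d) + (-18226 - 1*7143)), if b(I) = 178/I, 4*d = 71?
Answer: I*√127834577/71 ≈ 159.25*I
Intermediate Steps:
d = 71/4 (d = (¼)*71 = 71/4 ≈ 17.750)
√(b(d) + (-18226 - 1*7143)) = √(178/(71/4) + (-18226 - 1*7143)) = √(178*(4/71) + (-18226 - 7143)) = √(712/71 - 25369) = √(-1800487/71) = I*√127834577/71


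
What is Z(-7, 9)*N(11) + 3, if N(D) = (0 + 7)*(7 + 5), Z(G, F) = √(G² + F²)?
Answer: 3 + 84*√130 ≈ 960.75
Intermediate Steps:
Z(G, F) = √(F² + G²)
N(D) = 84 (N(D) = 7*12 = 84)
Z(-7, 9)*N(11) + 3 = √(9² + (-7)²)*84 + 3 = √(81 + 49)*84 + 3 = √130*84 + 3 = 84*√130 + 3 = 3 + 84*√130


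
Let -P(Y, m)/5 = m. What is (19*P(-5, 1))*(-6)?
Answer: 570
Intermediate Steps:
P(Y, m) = -5*m
(19*P(-5, 1))*(-6) = (19*(-5*1))*(-6) = (19*(-5))*(-6) = -95*(-6) = 570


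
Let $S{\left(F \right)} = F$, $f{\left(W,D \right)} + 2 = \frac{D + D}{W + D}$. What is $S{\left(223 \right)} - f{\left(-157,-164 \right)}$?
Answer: $\frac{71897}{321} \approx 223.98$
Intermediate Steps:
$f{\left(W,D \right)} = -2 + \frac{2 D}{D + W}$ ($f{\left(W,D \right)} = -2 + \frac{D + D}{W + D} = -2 + \frac{2 D}{D + W}$)
$S{\left(223 \right)} - f{\left(-157,-164 \right)} = 223 - \left(-2\right) \left(-157\right) \frac{1}{-164 - 157} = 223 - \left(-2\right) \left(-157\right) \frac{1}{-321} = 223 - \left(-2\right) \left(-157\right) \left(- \frac{1}{321}\right) = 223 - - \frac{314}{321} = 223 + \frac{314}{321} = \frac{71897}{321}$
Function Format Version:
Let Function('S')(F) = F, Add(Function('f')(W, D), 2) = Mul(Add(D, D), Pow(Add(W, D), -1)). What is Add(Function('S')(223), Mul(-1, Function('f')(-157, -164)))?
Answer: Rational(71897, 321) ≈ 223.98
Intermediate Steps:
Function('f')(W, D) = Add(-2, Mul(2, D, Pow(Add(D, W), -1))) (Function('f')(W, D) = Add(-2, Mul(Add(D, D), Pow(Add(W, D), -1))) = Add(-2, Mul(Mul(2, D), Pow(Add(D, W), -1))) = Add(-2, Mul(2, D, Pow(Add(D, W), -1))))
Add(Function('S')(223), Mul(-1, Function('f')(-157, -164))) = Add(223, Mul(-1, Mul(-2, -157, Pow(Add(-164, -157), -1)))) = Add(223, Mul(-1, Mul(-2, -157, Pow(-321, -1)))) = Add(223, Mul(-1, Mul(-2, -157, Rational(-1, 321)))) = Add(223, Mul(-1, Rational(-314, 321))) = Add(223, Rational(314, 321)) = Rational(71897, 321)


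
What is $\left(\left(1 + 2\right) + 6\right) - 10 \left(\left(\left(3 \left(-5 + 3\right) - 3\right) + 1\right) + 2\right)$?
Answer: $69$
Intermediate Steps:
$\left(\left(1 + 2\right) + 6\right) - 10 \left(\left(\left(3 \left(-5 + 3\right) - 3\right) + 1\right) + 2\right) = \left(3 + 6\right) - 10 \left(\left(\left(3 \left(-2\right) - 3\right) + 1\right) + 2\right) = 9 - 10 \left(\left(\left(-6 - 3\right) + 1\right) + 2\right) = 9 - 10 \left(\left(-9 + 1\right) + 2\right) = 9 - 10 \left(-8 + 2\right) = 9 - -60 = 9 + 60 = 69$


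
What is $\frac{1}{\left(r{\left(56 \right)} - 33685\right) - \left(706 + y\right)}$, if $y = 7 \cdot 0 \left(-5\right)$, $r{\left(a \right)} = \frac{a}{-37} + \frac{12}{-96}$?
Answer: $- \frac{296}{10180221} \approx -2.9076 \cdot 10^{-5}$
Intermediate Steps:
$r{\left(a \right)} = - \frac{1}{8} - \frac{a}{37}$ ($r{\left(a \right)} = a \left(- \frac{1}{37}\right) + 12 \left(- \frac{1}{96}\right) = - \frac{a}{37} - \frac{1}{8} = - \frac{1}{8} - \frac{a}{37}$)
$y = 0$ ($y = 0 \left(-5\right) = 0$)
$\frac{1}{\left(r{\left(56 \right)} - 33685\right) - \left(706 + y\right)} = \frac{1}{\left(\left(- \frac{1}{8} - \frac{56}{37}\right) - 33685\right) - 706} = \frac{1}{\left(\left(- \frac{1}{8} - \frac{56}{37}\right) - 33685\right) + \left(-706 + 0\right)} = \frac{1}{\left(- \frac{485}{296} - 33685\right) - 706} = \frac{1}{- \frac{9971245}{296} - 706} = \frac{1}{- \frac{10180221}{296}} = - \frac{296}{10180221}$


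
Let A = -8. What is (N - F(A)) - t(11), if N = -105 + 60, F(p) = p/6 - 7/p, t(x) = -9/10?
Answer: -5237/120 ≈ -43.642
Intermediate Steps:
t(x) = -9/10 (t(x) = -9*1/10 = -9/10)
F(p) = -7/p + p/6 (F(p) = p*(1/6) - 7/p = p/6 - 7/p = -7/p + p/6)
N = -45
(N - F(A)) - t(11) = (-45 - (-7/(-8) + (1/6)*(-8))) - 1*(-9/10) = (-45 - (-7*(-1/8) - 4/3)) + 9/10 = (-45 - (7/8 - 4/3)) + 9/10 = (-45 - 1*(-11/24)) + 9/10 = (-45 + 11/24) + 9/10 = -1069/24 + 9/10 = -5237/120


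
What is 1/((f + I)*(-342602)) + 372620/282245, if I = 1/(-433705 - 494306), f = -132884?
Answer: 3148559230890240316739/2384909827995894990050 ≈ 1.3202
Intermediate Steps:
I = -1/928011 (I = 1/(-928011) = -1/928011 ≈ -1.0776e-6)
1/((f + I)*(-342602)) + 372620/282245 = 1/(-132884 - 1/928011*(-342602)) + 372620/282245 = -1/342602/(-123317813725/928011) + 372620*(1/282245) = -928011/123317813725*(-1/342602) + 74524/56449 = 928011/42248929617812450 + 74524/56449 = 3148559230890240316739/2384909827995894990050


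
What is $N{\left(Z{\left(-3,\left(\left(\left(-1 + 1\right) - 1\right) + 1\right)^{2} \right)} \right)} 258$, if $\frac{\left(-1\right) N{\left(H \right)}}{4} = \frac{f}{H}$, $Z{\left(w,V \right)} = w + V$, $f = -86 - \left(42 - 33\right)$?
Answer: $-32680$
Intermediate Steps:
$f = -95$ ($f = -86 - 9 = -95$)
$Z{\left(w,V \right)} = V + w$
$N{\left(H \right)} = \frac{380}{H}$ ($N{\left(H \right)} = - 4 \left(- \frac{95}{H}\right) = \frac{380}{H}$)
$N{\left(Z{\left(-3,\left(\left(\left(-1 + 1\right) - 1\right) + 1\right)^{2} \right)} \right)} 258 = \frac{380}{\left(\left(\left(-1 + 1\right) - 1\right) + 1\right)^{2} - 3} \cdot 258 = \frac{380}{\left(\left(0 - 1\right) + 1\right)^{2} - 3} \cdot 258 = \frac{380}{\left(-1 + 1\right)^{2} - 3} \cdot 258 = \frac{380}{0^{2} - 3} \cdot 258 = \frac{380}{0 - 3} \cdot 258 = \frac{380}{-3} \cdot 258 = 380 \left(- \frac{1}{3}\right) 258 = \left(- \frac{380}{3}\right) 258 = -32680$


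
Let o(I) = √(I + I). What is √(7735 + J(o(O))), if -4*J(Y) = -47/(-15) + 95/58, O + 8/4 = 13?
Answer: √23414874630/1740 ≈ 87.942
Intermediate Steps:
O = 11 (O = -2 + 13 = 11)
o(I) = √2*√I (o(I) = √(2*I) = √2*√I)
J(Y) = -4151/3480 (J(Y) = -(-47/(-15) + 95/58)/4 = -(-47*(-1/15) + 95*(1/58))/4 = -(47/15 + 95/58)/4 = -¼*4151/870 = -4151/3480)
√(7735 + J(o(O))) = √(7735 - 4151/3480) = √(26913649/3480) = √23414874630/1740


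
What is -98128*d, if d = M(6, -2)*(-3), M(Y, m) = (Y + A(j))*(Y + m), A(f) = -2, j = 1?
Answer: 4710144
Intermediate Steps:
M(Y, m) = (-2 + Y)*(Y + m) (M(Y, m) = (Y - 2)*(Y + m) = (-2 + Y)*(Y + m))
d = -48 (d = (6² - 2*6 - 2*(-2) + 6*(-2))*(-3) = (36 - 12 + 4 - 12)*(-3) = 16*(-3) = -48)
-98128*d = -98128*(-48) = 4710144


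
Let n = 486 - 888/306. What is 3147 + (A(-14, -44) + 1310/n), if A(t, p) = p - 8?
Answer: 38160710/12319 ≈ 3097.7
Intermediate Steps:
A(t, p) = -8 + p
n = 24638/51 (n = 486 - 888/306 = 486 - 1*148/51 = 486 - 148/51 = 24638/51 ≈ 483.10)
3147 + (A(-14, -44) + 1310/n) = 3147 + ((-8 - 44) + 1310/(24638/51)) = 3147 + (-52 + 1310*(51/24638)) = 3147 + (-52 + 33405/12319) = 3147 - 607183/12319 = 38160710/12319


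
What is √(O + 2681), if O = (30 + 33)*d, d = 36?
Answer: 7*√101 ≈ 70.349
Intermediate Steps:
O = 2268 (O = (30 + 33)*36 = 63*36 = 2268)
√(O + 2681) = √(2268 + 2681) = √4949 = 7*√101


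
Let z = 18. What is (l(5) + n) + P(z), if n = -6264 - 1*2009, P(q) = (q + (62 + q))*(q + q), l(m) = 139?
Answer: -4606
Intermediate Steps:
P(q) = 2*q*(62 + 2*q) (P(q) = (62 + 2*q)*(2*q) = 2*q*(62 + 2*q))
n = -8273 (n = -6264 - 2009 = -8273)
(l(5) + n) + P(z) = (139 - 8273) + 4*18*(31 + 18) = -8134 + 4*18*49 = -8134 + 3528 = -4606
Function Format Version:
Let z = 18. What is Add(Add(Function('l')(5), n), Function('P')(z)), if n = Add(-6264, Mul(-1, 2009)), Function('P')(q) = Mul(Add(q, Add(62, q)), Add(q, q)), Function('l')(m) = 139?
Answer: -4606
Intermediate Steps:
Function('P')(q) = Mul(2, q, Add(62, Mul(2, q))) (Function('P')(q) = Mul(Add(62, Mul(2, q)), Mul(2, q)) = Mul(2, q, Add(62, Mul(2, q))))
n = -8273 (n = Add(-6264, -2009) = -8273)
Add(Add(Function('l')(5), n), Function('P')(z)) = Add(Add(139, -8273), Mul(4, 18, Add(31, 18))) = Add(-8134, Mul(4, 18, 49)) = Add(-8134, 3528) = -4606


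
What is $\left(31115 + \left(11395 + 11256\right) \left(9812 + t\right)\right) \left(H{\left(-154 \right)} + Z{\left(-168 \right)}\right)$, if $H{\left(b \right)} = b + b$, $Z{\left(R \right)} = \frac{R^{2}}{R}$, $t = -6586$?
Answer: $-34797142716$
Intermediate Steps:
$Z{\left(R \right)} = R$
$H{\left(b \right)} = 2 b$
$\left(31115 + \left(11395 + 11256\right) \left(9812 + t\right)\right) \left(H{\left(-154 \right)} + Z{\left(-168 \right)}\right) = \left(31115 + \left(11395 + 11256\right) \left(9812 - 6586\right)\right) \left(2 \left(-154\right) - 168\right) = \left(31115 + 22651 \cdot 3226\right) \left(-308 - 168\right) = \left(31115 + 73072126\right) \left(-476\right) = 73103241 \left(-476\right) = -34797142716$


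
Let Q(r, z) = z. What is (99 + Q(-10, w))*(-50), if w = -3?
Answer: -4800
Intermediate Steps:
(99 + Q(-10, w))*(-50) = (99 - 3)*(-50) = 96*(-50) = -4800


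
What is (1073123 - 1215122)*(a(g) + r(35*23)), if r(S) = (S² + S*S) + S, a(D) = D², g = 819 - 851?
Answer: -184297520121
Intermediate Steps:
g = -32
r(S) = S + 2*S² (r(S) = (S² + S²) + S = 2*S² + S = S + 2*S²)
(1073123 - 1215122)*(a(g) + r(35*23)) = (1073123 - 1215122)*((-32)² + (35*23)*(1 + 2*(35*23))) = -141999*(1024 + 805*(1 + 2*805)) = -141999*(1024 + 805*(1 + 1610)) = -141999*(1024 + 805*1611) = -141999*(1024 + 1296855) = -141999*1297879 = -184297520121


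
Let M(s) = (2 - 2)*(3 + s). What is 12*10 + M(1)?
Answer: 120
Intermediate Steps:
M(s) = 0 (M(s) = 0*(3 + s) = 0)
12*10 + M(1) = 12*10 + 0 = 120 + 0 = 120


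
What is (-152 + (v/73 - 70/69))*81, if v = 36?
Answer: -20742750/1679 ≈ -12354.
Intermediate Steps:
(-152 + (v/73 - 70/69))*81 = (-152 + (36/73 - 70/69))*81 = (-152 - 2626/5037)*81 = -768250/5037*81 = -20742750/1679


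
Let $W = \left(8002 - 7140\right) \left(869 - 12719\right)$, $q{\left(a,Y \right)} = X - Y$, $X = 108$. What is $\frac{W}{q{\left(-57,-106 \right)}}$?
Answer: $- \frac{5107350}{107} \approx -47732.0$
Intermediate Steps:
$q{\left(a,Y \right)} = 108 - Y$
$W = -10214700$ ($W = 862 \left(-11850\right) = -10214700$)
$\frac{W}{q{\left(-57,-106 \right)}} = - \frac{10214700}{108 - -106} = - \frac{10214700}{108 + 106} = - \frac{10214700}{214} = \left(-10214700\right) \frac{1}{214} = - \frac{5107350}{107}$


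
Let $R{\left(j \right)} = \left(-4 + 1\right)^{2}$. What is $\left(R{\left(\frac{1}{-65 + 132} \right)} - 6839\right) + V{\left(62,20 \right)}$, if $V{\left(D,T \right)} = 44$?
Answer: $-6786$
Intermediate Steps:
$R{\left(j \right)} = 9$ ($R{\left(j \right)} = \left(-3\right)^{2} = 9$)
$\left(R{\left(\frac{1}{-65 + 132} \right)} - 6839\right) + V{\left(62,20 \right)} = \left(9 - 6839\right) + 44 = -6830 + 44 = -6786$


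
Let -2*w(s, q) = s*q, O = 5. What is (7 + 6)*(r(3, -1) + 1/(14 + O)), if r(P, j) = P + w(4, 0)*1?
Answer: 754/19 ≈ 39.684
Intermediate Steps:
w(s, q) = -q*s/2 (w(s, q) = -s*q/2 = -q*s/2)
r(P, j) = P (r(P, j) = P - 1/2*0*4*1 = P + 0*1 = P + 0 = P)
(7 + 6)*(r(3, -1) + 1/(14 + O)) = (7 + 6)*(3 + 1/(14 + 5)) = 13*(3 + 1/19) = 13*(58/19) = 754/19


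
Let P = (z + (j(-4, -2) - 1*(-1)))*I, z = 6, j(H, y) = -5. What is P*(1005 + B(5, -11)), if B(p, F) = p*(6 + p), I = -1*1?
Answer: -2120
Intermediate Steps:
I = -1
P = -2 (P = (6 + (-5 - 1*(-1)))*(-1) = (6 + (-5 + 1))*(-1) = (6 - 4)*(-1) = 2*(-1) = -2)
P*(1005 + B(5, -11)) = -2*(1005 + 5*(6 + 5)) = -2*(1005 + 5*11) = -2*(1005 + 55) = -2*1060 = -2120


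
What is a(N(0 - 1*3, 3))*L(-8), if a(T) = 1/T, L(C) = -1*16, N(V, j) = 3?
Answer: -16/3 ≈ -5.3333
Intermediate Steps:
L(C) = -16
a(N(0 - 1*3, 3))*L(-8) = -16/3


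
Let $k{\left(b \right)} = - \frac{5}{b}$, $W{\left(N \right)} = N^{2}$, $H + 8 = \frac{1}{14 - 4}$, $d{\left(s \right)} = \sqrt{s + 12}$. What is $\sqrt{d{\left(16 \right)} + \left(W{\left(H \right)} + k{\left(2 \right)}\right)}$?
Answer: $\frac{\sqrt{5991 + 200 \sqrt{7}}}{10} \approx 8.0747$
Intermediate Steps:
$d{\left(s \right)} = \sqrt{12 + s}$
$H = - \frac{79}{10}$ ($H = -8 + \frac{1}{14 - 4} = -8 + \frac{1}{10} = - \frac{79}{10} \approx -7.9$)
$\sqrt{d{\left(16 \right)} + \left(W{\left(H \right)} + k{\left(2 \right)}\right)} = \sqrt{\sqrt{12 + 16} + \left(\left(- \frac{79}{10}\right)^{2} - \frac{5}{2}\right)} = \sqrt{\sqrt{28} + \left(\frac{6241}{100} - \frac{5}{2}\right)} = \sqrt{2 \sqrt{7} + \left(\frac{6241}{100} - \frac{5}{2}\right)} = \sqrt{2 \sqrt{7} + \frac{5991}{100}} = \sqrt{\frac{5991}{100} + 2 \sqrt{7}}$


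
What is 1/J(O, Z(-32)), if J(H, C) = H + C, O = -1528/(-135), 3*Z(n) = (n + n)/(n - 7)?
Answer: 1755/20824 ≈ 0.084278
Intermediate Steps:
Z(n) = 2*n/(3*(-7 + n)) (Z(n) = ((n + n)/(n - 7))/3 = ((2*n)/(-7 + n))/3 = (2*n/(-7 + n))/3 = 2*n/(3*(-7 + n)))
O = 1528/135 (O = -1528*(-1/135) = 1528/135 ≈ 11.319)
J(H, C) = C + H
1/J(O, Z(-32)) = 1/((⅔)*(-32)/(-7 - 32) + 1528/135) = 1/((⅔)*(-32)/(-39) + 1528/135) = 1/((⅔)*(-32)*(-1/39) + 1528/135) = 1/(64/117 + 1528/135) = 1/(20824/1755) = 1755/20824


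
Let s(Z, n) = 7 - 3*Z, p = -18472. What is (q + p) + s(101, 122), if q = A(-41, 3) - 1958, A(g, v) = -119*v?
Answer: -21083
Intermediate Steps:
q = -2315 (q = -119*3 - 1958 = -357 - 1958 = -2315)
(q + p) + s(101, 122) = (-2315 - 18472) + (7 - 3*101) = -20787 + (7 - 303) = -20787 - 296 = -21083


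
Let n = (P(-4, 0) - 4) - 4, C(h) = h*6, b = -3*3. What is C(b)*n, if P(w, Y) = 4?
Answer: 216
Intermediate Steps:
b = -9
C(h) = 6*h
n = -4 (n = (4 - 4) - 4 = 0 - 4 = -4)
C(b)*n = (6*(-9))*(-4) = -54*(-4) = 216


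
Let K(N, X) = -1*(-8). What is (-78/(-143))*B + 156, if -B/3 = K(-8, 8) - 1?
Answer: 1590/11 ≈ 144.55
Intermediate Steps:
K(N, X) = 8
B = -21 (B = -3*(8 - 1) = -3*7 = -21)
(-78/(-143))*B + 156 = -78/(-143)*(-21) + 156 = -78*(-1/143)*(-21) + 156 = (6/11)*(-21) + 156 = -126/11 + 156 = 1590/11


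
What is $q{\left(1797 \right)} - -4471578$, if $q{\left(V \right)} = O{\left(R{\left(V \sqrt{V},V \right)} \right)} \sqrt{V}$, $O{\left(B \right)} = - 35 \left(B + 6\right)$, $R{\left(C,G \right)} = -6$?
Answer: $4471578$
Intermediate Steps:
$O{\left(B \right)} = -210 - 35 B$ ($O{\left(B \right)} = - 35 \left(6 + B\right) = -210 - 35 B$)
$q{\left(V \right)} = 0$ ($q{\left(V \right)} = \left(-210 - -210\right) \sqrt{V} = \left(-210 + 210\right) \sqrt{V} = 0 \sqrt{V} = 0$)
$q{\left(1797 \right)} - -4471578 = 0 - -4471578 = 0 + 4471578 = 4471578$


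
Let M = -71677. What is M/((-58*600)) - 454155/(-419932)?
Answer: 11476014991/3653408400 ≈ 3.1412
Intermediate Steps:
M/((-58*600)) - 454155/(-419932) = -71677/((-58*600)) - 454155/(-419932) = -71677/(-34800) - 454155*(-1/419932) = -71677*(-1/34800) + 454155/419932 = 71677/34800 + 454155/419932 = 11476014991/3653408400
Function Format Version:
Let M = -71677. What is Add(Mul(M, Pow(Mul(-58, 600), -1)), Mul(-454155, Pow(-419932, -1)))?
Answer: Rational(11476014991, 3653408400) ≈ 3.1412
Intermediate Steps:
Add(Mul(M, Pow(Mul(-58, 600), -1)), Mul(-454155, Pow(-419932, -1))) = Add(Mul(-71677, Pow(Mul(-58, 600), -1)), Mul(-454155, Pow(-419932, -1))) = Add(Mul(-71677, Pow(-34800, -1)), Mul(-454155, Rational(-1, 419932))) = Add(Mul(-71677, Rational(-1, 34800)), Rational(454155, 419932)) = Add(Rational(71677, 34800), Rational(454155, 419932)) = Rational(11476014991, 3653408400)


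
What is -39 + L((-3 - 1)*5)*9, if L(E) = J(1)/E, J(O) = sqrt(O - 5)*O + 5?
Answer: -165/4 - 9*I/10 ≈ -41.25 - 0.9*I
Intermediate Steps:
J(O) = 5 + O*sqrt(-5 + O) (J(O) = sqrt(-5 + O)*O + 5 = O*sqrt(-5 + O) + 5 = 5 + O*sqrt(-5 + O))
L(E) = (5 + 2*I)/E (L(E) = (5 + 1*sqrt(-5 + 1))/E = (5 + 1*sqrt(-4))/E = (5 + 1*(2*I))/E = (5 + 2*I)/E)
-39 + L((-3 - 1)*5)*9 = -39 + ((5 + 2*I)/(((-3 - 1)*5)))*9 = -39 + ((5 + 2*I)/((-4*5)))*9 = -39 + ((5 + 2*I)/(-20))*9 = -39 - (5 + 2*I)/20*9 = -39 + (-1/4 - I/10)*9 = -39 + (-9/4 - 9*I/10) = -165/4 - 9*I/10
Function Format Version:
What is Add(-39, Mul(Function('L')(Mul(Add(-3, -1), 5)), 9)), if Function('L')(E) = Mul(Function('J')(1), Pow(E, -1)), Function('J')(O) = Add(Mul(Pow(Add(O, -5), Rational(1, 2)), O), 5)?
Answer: Add(Rational(-165, 4), Mul(Rational(-9, 10), I)) ≈ Add(-41.250, Mul(-0.90000, I))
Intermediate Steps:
Function('J')(O) = Add(5, Mul(O, Pow(Add(-5, O), Rational(1, 2)))) (Function('J')(O) = Add(Mul(Pow(Add(-5, O), Rational(1, 2)), O), 5) = Add(Mul(O, Pow(Add(-5, O), Rational(1, 2))), 5) = Add(5, Mul(O, Pow(Add(-5, O), Rational(1, 2)))))
Function('L')(E) = Mul(Pow(E, -1), Add(5, Mul(2, I))) (Function('L')(E) = Mul(Add(5, Mul(1, Pow(Add(-5, 1), Rational(1, 2)))), Pow(E, -1)) = Mul(Add(5, Mul(1, Pow(-4, Rational(1, 2)))), Pow(E, -1)) = Mul(Add(5, Mul(1, Mul(2, I))), Pow(E, -1)) = Mul(Add(5, Mul(2, I)), Pow(E, -1)) = Mul(Pow(E, -1), Add(5, Mul(2, I))))
Add(-39, Mul(Function('L')(Mul(Add(-3, -1), 5)), 9)) = Add(-39, Mul(Mul(Pow(Mul(Add(-3, -1), 5), -1), Add(5, Mul(2, I))), 9)) = Add(-39, Mul(Mul(Pow(Mul(-4, 5), -1), Add(5, Mul(2, I))), 9)) = Add(-39, Mul(Mul(Pow(-20, -1), Add(5, Mul(2, I))), 9)) = Add(-39, Mul(Mul(Rational(-1, 20), Add(5, Mul(2, I))), 9)) = Add(-39, Mul(Add(Rational(-1, 4), Mul(Rational(-1, 10), I)), 9)) = Add(-39, Add(Rational(-9, 4), Mul(Rational(-9, 10), I))) = Add(Rational(-165, 4), Mul(Rational(-9, 10), I))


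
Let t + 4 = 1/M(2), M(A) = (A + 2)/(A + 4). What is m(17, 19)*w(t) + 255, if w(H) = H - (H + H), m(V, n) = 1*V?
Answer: 595/2 ≈ 297.50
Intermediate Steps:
M(A) = (2 + A)/(4 + A)
t = -5/2 (t = -4 + 1/((2 + 2)/(4 + 2)) = -4 + 1/(4/6) = -4 + 1/((⅙)*4) = -4 + 1/(⅔) = -4 + 3/2 = -5/2 ≈ -2.5000)
m(V, n) = V
w(H) = -H (w(H) = H - 2*H = -H)
m(17, 19)*w(t) + 255 = 17*(-1*(-5/2)) + 255 = 17*(5/2) + 255 = 85/2 + 255 = 595/2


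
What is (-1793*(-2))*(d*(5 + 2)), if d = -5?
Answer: -125510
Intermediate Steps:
(-1793*(-2))*(d*(5 + 2)) = (-1793*(-2))*(-5*(5 + 2)) = 3586*(-5*7) = 3586*(-35) = -125510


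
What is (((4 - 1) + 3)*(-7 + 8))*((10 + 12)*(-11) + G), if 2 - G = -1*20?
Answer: -1320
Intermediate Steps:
G = 22 (G = 2 - (-1)*20 = 2 - 1*(-20) = 2 + 20 = 22)
(((4 - 1) + 3)*(-7 + 8))*((10 + 12)*(-11) + G) = (((4 - 1) + 3)*(-7 + 8))*((10 + 12)*(-11) + 22) = ((3 + 3)*1)*(22*(-11) + 22) = (6*1)*(-242 + 22) = 6*(-220) = -1320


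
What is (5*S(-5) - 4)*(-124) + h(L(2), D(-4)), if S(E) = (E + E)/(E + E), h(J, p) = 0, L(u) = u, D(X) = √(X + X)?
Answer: -124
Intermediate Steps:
D(X) = √2*√X (D(X) = √(2*X) = √2*√X)
S(E) = 1 (S(E) = (2*E)/((2*E)) = (2*E)*(1/(2*E)) = 1)
(5*S(-5) - 4)*(-124) + h(L(2), D(-4)) = (5*1 - 4)*(-124) + 0 = (5 - 4)*(-124) + 0 = 1*(-124) + 0 = -124 + 0 = -124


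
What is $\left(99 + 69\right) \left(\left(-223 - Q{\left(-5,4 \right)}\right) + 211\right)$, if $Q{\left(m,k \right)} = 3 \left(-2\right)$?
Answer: $-1008$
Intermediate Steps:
$Q{\left(m,k \right)} = -6$
$\left(99 + 69\right) \left(\left(-223 - Q{\left(-5,4 \right)}\right) + 211\right) = \left(99 + 69\right) \left(\left(-223 - -6\right) + 211\right) = 168 \left(\left(-223 + 6\right) + 211\right) = 168 \left(-217 + 211\right) = 168 \left(-6\right) = -1008$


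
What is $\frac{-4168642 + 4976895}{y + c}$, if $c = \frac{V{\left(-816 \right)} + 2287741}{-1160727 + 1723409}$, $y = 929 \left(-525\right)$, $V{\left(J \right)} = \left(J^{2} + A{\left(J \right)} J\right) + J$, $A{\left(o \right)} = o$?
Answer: $- \frac{454789414546}{274430459813} \approx -1.6572$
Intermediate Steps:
$V{\left(J \right)} = J + 2 J^{2}$ ($V{\left(J \right)} = \left(J^{2} + J J\right) + J = \left(J^{2} + J^{2}\right) + J = 2 J^{2} + J = J + 2 J^{2}$)
$y = -487725$
$c = \frac{3618637}{562682}$ ($c = \frac{- 816 \left(1 + 2 \left(-816\right)\right) + 2287741}{-1160727 + 1723409} = \frac{- 816 \left(1 - 1632\right) + 2287741}{562682} = \left(\left(-816\right) \left(-1631\right) + 2287741\right) \frac{1}{562682} = \left(1330896 + 2287741\right) \frac{1}{562682} = 3618637 \cdot \frac{1}{562682} = \frac{3618637}{562682} \approx 6.4311$)
$\frac{-4168642 + 4976895}{y + c} = \frac{-4168642 + 4976895}{-487725 + \frac{3618637}{562682}} = \frac{808253}{- \frac{274430459813}{562682}} = 808253 \left(- \frac{562682}{274430459813}\right) = - \frac{454789414546}{274430459813}$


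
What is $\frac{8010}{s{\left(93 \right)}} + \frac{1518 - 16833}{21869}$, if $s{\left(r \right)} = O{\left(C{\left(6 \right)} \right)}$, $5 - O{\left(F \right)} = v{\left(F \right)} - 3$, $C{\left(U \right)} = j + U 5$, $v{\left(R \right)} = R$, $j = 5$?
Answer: $- \frac{19509355}{65607} \approx -297.37$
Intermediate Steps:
$C{\left(U \right)} = 5 + 5 U$ ($C{\left(U \right)} = 5 + U 5 = 5 + 5 U$)
$O{\left(F \right)} = 8 - F$ ($O{\left(F \right)} = 5 - \left(F - 3\right) = 5 - \left(-3 + F\right) = 8 - F$)
$s{\left(r \right)} = -27$ ($s{\left(r \right)} = 8 - \left(5 + 5 \cdot 6\right) = 8 - \left(5 + 30\right) = 8 - 35 = -27$)
$\frac{8010}{s{\left(93 \right)}} + \frac{1518 - 16833}{21869} = \frac{8010}{-27} + \frac{1518 - 16833}{21869} = 8010 \left(- \frac{1}{27}\right) + \left(1518 - 16833\right) \frac{1}{21869} = - \frac{890}{3} - \frac{15315}{21869} = - \frac{19509355}{65607}$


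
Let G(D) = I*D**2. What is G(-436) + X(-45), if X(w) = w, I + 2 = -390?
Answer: -74517677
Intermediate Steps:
I = -392 (I = -2 - 390 = -392)
G(D) = -392*D**2
G(-436) + X(-45) = -392*(-436)**2 - 45 = -392*190096 - 45 = -74517632 - 45 = -74517677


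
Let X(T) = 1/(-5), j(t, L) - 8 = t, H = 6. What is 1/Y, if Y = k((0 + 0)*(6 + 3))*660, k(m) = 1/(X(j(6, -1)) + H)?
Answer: 29/3300 ≈ 0.0087879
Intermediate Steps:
j(t, L) = 8 + t
X(T) = -⅕
k(m) = 5/29 (k(m) = 1/(-⅕ + 6) = 1/(29/5) = 5/29)
Y = 3300/29 (Y = (5/29)*660 = 3300/29 ≈ 113.79)
1/Y = 1/(3300/29) = 29/3300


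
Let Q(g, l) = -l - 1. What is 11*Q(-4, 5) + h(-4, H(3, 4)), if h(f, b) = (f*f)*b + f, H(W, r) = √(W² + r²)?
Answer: 10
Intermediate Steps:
Q(g, l) = -1 - l
h(f, b) = f + b*f² (h(f, b) = f²*b + f = b*f² + f = f + b*f²)
11*Q(-4, 5) + h(-4, H(3, 4)) = 11*(-1 - 1*5) - 4*(1 + √(3² + 4²)*(-4)) = 11*(-1 - 5) - 4*(1 + √(9 + 16)*(-4)) = 11*(-6) - 4*(1 + √25*(-4)) = -66 - 4*(1 + 5*(-4)) = -66 - 4*(1 - 20) = -66 - 4*(-19) = -66 + 76 = 10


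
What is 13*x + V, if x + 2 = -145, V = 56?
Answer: -1855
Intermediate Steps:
x = -147 (x = -2 - 145 = -147)
13*x + V = 13*(-147) + 56 = -1911 + 56 = -1855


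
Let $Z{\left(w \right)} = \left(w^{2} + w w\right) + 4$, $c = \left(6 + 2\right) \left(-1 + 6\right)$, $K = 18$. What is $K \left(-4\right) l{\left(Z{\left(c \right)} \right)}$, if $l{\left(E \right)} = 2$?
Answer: $-144$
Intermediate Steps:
$c = 40$ ($c = 8 \cdot 5 = 40$)
$Z{\left(w \right)} = 4 + 2 w^{2}$ ($Z{\left(w \right)} = \left(w^{2} + w^{2}\right) + 4 = 2 w^{2} + 4 = 4 + 2 w^{2}$)
$K \left(-4\right) l{\left(Z{\left(c \right)} \right)} = 18 \left(-4\right) 2 = \left(-72\right) 2 = -144$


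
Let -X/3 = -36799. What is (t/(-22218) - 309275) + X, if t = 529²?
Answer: -8353405/42 ≈ -1.9889e+5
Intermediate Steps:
X = 110397 (X = -3*(-36799) = 110397)
t = 279841
(t/(-22218) - 309275) + X = (279841/(-22218) - 309275) + 110397 = (279841*(-1/22218) - 309275) + 110397 = (-529/42 - 309275) + 110397 = -12990079/42 + 110397 = -8353405/42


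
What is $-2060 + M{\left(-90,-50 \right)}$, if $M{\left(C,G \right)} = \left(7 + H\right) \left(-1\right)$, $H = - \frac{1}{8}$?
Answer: $- \frac{16535}{8} \approx -2066.9$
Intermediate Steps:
$H = - \frac{1}{8}$ ($H = \left(-1\right) \frac{1}{8} = - \frac{1}{8} \approx -0.125$)
$M{\left(C,G \right)} = - \frac{55}{8}$ ($M{\left(C,G \right)} = \left(7 - \frac{1}{8}\right) \left(-1\right) = \frac{55}{8} \left(-1\right) = - \frac{55}{8}$)
$-2060 + M{\left(-90,-50 \right)} = -2060 - \frac{55}{8} = - \frac{16535}{8}$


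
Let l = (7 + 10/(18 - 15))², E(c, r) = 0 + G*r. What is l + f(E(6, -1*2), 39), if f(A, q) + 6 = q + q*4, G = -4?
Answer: 2662/9 ≈ 295.78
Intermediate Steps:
E(c, r) = -4*r (E(c, r) = 0 - 4*r = -4*r)
f(A, q) = -6 + 5*q (f(A, q) = -6 + (q + q*4) = -6 + (q + 4*q) = -6 + 5*q)
l = 961/9 (l = (7 + 10/3)² = (31/3)² = 961/9 ≈ 106.78)
l + f(E(6, -1*2), 39) = 961/9 + (-6 + 5*39) = 961/9 + (-6 + 195) = 961/9 + 189 = 2662/9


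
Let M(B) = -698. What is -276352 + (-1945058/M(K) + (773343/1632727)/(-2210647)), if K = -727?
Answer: -344603388171546956418/1259674682484781 ≈ -2.7357e+5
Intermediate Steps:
-276352 + (-1945058/M(K) + (773343/1632727)/(-2210647)) = -276352 + (-1945058/(-698) + (773343/1632727)/(-2210647)) = -276352 + (-1945058*(-1/698) + (773343*(1/1632727))*(-1/2210647)) = -276352 + (972529/349 + (773343/1632727)*(-1/2210647)) = -276352 + (972529/349 - 773343/3609383044369) = -276352 + 3510229682487242494/1259674682484781 = -344603388171546956418/1259674682484781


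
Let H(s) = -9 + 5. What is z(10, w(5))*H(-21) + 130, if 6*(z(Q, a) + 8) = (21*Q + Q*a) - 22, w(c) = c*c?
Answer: -130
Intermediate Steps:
w(c) = c²
H(s) = -4
z(Q, a) = -35/3 + 7*Q/2 + Q*a/6 (z(Q, a) = -8 + ((21*Q + Q*a) - 22)/6 = -8 + (-22 + 21*Q + Q*a)/6 = -8 + (-11/3 + 7*Q/2 + Q*a/6) = -35/3 + 7*Q/2 + Q*a/6)
z(10, w(5))*H(-21) + 130 = (-35/3 + (7/2)*10 + (⅙)*10*5²)*(-4) + 130 = (-35/3 + 35 + (⅙)*10*25)*(-4) + 130 = (-35/3 + 35 + 125/3)*(-4) + 130 = 65*(-4) + 130 = -260 + 130 = -130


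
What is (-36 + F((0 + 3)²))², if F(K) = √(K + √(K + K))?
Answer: (36 - √3*√(3 + √2))² ≈ 1047.2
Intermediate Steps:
F(K) = √(K + √2*√K) (F(K) = √(K + √(2*K)) = √(K + √2*√K))
(-36 + F((0 + 3)²))² = (-36 + √((0 + 3)² + √2*√((0 + 3)²)))² = (-36 + √(3² + √2*√(3²)))² = (-36 + √(9 + √2*√9))² = (-36 + √(9 + √2*3))² = (-36 + √(9 + 3*√2))²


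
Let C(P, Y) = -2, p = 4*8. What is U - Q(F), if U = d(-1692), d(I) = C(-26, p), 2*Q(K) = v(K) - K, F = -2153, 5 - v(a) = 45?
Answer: -2117/2 ≈ -1058.5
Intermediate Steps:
p = 32
v(a) = -40 (v(a) = 5 - 1*45 = 5 - 45 = -40)
Q(K) = -20 - K/2 (Q(K) = (-40 - K)/2 = -20 - K/2)
d(I) = -2
U = -2
U - Q(F) = -2 - (-20 - ½*(-2153)) = -2 - (-20 + 2153/2) = -2 - 1*2113/2 = -2 - 2113/2 = -2117/2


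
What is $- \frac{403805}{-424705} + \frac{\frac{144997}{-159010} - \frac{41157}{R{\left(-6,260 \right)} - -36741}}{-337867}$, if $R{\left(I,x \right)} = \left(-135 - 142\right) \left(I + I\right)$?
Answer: $\frac{2317813063516241979}{2437762917850761274} \approx 0.9508$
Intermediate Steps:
$R{\left(I,x \right)} = - 554 I$ ($R{\left(I,x \right)} = - 277 \cdot 2 I = - 554 I$)
$- \frac{403805}{-424705} + \frac{\frac{144997}{-159010} - \frac{41157}{R{\left(-6,260 \right)} - -36741}}{-337867} = - \frac{403805}{-424705} + \frac{\frac{144997}{-159010} - \frac{41157}{\left(-554\right) \left(-6\right) - -36741}}{-337867} = \left(-403805\right) \left(- \frac{1}{424705}\right) + \left(144997 \left(- \frac{1}{159010}\right) - \frac{41157}{3324 + 36741}\right) \left(- \frac{1}{337867}\right) = \frac{80761}{84941} + \left(- \frac{144997}{159010} - \frac{41157}{40065}\right) \left(- \frac{1}{337867}\right) = \frac{80761}{84941} + \left(- \frac{144997}{159010} - \frac{13719}{13355}\right) \left(- \frac{1}{337867}\right) = \frac{80761}{84941} - - \frac{164715725}{28699484558114} = \frac{80761}{84941} + \frac{164715725}{28699484558114} = \frac{2317813063516241979}{2437762917850761274}$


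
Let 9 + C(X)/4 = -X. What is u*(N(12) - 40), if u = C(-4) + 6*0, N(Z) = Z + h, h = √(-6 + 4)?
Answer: 560 - 20*I*√2 ≈ 560.0 - 28.284*I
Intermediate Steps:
C(X) = -36 - 4*X (C(X) = -36 + 4*(-X) = -36 - 4*X)
h = I*√2 (h = √(-2) = I*√2 ≈ 1.4142*I)
N(Z) = Z + I*√2
u = -20 (u = (-36 - 4*(-4)) + 6*0 = (-36 + 16) + 0 = -20 + 0 = -20)
u*(N(12) - 40) = -20*((12 + I*√2) - 40) = -20*(-28 + I*√2) = 560 - 20*I*√2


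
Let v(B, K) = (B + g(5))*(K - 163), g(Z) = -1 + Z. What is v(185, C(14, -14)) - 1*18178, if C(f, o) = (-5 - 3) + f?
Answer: -47851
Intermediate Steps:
C(f, o) = -8 + f
v(B, K) = (-163 + K)*(4 + B) (v(B, K) = (B + (-1 + 5))*(K - 163) = (B + 4)*(-163 + K) = (4 + B)*(-163 + K) = (-163 + K)*(4 + B))
v(185, C(14, -14)) - 1*18178 = (-652 - 163*185 + 4*(-8 + 14) + 185*(-8 + 14)) - 1*18178 = (-652 - 30155 + 4*6 + 185*6) - 18178 = (-652 - 30155 + 24 + 1110) - 18178 = -29673 - 18178 = -47851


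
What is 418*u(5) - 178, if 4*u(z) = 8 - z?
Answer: 271/2 ≈ 135.50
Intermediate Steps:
u(z) = 2 - z/4 (u(z) = (8 - z)/4 = 2 - z/4)
418*u(5) - 178 = 418*(2 - ¼*5) - 178 = 418*(2 - 5/4) - 178 = 418*(¾) - 178 = 627/2 - 178 = 271/2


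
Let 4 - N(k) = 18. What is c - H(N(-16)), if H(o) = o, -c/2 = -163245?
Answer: 326504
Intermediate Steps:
c = 326490 (c = -2*(-163245) = 326490)
N(k) = -14 (N(k) = 4 - 1*18 = 4 - 18 = -14)
c - H(N(-16)) = 326490 - 1*(-14) = 326490 + 14 = 326504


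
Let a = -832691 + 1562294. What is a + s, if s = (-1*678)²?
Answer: 1189287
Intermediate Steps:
s = 459684 (s = (-678)² = 459684)
a = 729603
a + s = 729603 + 459684 = 1189287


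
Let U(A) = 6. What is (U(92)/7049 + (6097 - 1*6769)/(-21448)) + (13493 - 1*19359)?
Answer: -15836746336/2699767 ≈ -5866.0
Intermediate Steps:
(U(92)/7049 + (6097 - 1*6769)/(-21448)) + (13493 - 1*19359) = (6/7049 + (6097 - 1*6769)/(-21448)) + (13493 - 1*19359) = (6*(1/7049) + (6097 - 6769)*(-1/21448)) + (13493 - 19359) = (6/7049 - 672*(-1/21448)) - 5866 = (6/7049 + 12/383) - 5866 = 86886/2699767 - 5866 = -15836746336/2699767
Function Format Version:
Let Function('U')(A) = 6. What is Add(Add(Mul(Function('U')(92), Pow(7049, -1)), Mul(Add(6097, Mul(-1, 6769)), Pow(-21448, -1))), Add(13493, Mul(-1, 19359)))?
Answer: Rational(-15836746336, 2699767) ≈ -5866.0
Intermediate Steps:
Add(Add(Mul(Function('U')(92), Pow(7049, -1)), Mul(Add(6097, Mul(-1, 6769)), Pow(-21448, -1))), Add(13493, Mul(-1, 19359))) = Add(Add(Mul(6, Pow(7049, -1)), Mul(Add(6097, Mul(-1, 6769)), Pow(-21448, -1))), Add(13493, Mul(-1, 19359))) = Add(Add(Mul(6, Rational(1, 7049)), Mul(Add(6097, -6769), Rational(-1, 21448))), Add(13493, -19359)) = Add(Add(Rational(6, 7049), Mul(-672, Rational(-1, 21448))), -5866) = Add(Add(Rational(6, 7049), Rational(12, 383)), -5866) = Add(Rational(86886, 2699767), -5866) = Rational(-15836746336, 2699767)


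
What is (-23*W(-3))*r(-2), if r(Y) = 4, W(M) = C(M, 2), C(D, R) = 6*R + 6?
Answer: -1656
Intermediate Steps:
C(D, R) = 6 + 6*R
W(M) = 18 (W(M) = 6 + 6*2 = 6 + 12 = 18)
(-23*W(-3))*r(-2) = -23*18*4 = -414*4 = -1656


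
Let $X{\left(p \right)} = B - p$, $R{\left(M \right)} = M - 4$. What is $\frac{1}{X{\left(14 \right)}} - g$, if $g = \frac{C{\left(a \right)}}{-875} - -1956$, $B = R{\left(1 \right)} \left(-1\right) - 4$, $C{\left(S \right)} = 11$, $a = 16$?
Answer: $- \frac{5134642}{2625} \approx -1956.1$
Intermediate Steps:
$R{\left(M \right)} = -4 + M$
$B = -1$ ($B = \left(-4 + 1\right) \left(-1\right) - 4 = \left(-3\right) \left(-1\right) - 4 = 3 - 4 = -1$)
$X{\left(p \right)} = -1 - p$
$g = \frac{1711489}{875}$ ($g = \frac{11}{-875} - -1956 = 11 \left(- \frac{1}{875}\right) + 1956 = - \frac{11}{875} + 1956 = \frac{1711489}{875} \approx 1956.0$)
$\frac{1}{X{\left(14 \right)}} - g = \frac{1}{-1 - 14} - \frac{1711489}{875} = \frac{1}{-15} - \frac{1711489}{875} = - \frac{1}{15} - \frac{1711489}{875} = - \frac{5134642}{2625}$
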